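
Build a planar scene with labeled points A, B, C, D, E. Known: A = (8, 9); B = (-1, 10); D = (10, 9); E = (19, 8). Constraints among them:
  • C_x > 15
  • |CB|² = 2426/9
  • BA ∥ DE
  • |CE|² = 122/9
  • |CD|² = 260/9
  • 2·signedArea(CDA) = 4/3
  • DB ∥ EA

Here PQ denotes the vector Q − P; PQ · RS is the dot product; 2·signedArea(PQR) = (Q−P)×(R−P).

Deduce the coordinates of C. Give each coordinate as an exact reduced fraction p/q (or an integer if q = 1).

C = (46/3, 25/3)

1. C_y = 25/3  [2·signedArea(CDA) = 4/3]
2. C_x = 46/3  [|CB|² = 2426/9]
   → C = (46/3, 25/3)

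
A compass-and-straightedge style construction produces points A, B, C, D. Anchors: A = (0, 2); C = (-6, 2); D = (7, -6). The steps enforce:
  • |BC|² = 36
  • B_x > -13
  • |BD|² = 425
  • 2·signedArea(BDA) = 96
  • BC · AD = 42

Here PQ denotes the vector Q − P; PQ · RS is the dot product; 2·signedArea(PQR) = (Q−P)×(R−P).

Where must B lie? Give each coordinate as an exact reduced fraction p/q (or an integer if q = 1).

1. B_x = -12  [BC · AD = 42 ∩ 2·signedArea(BDA) = 96]
2. B_y = 2  [BC · AD = 42 ∩ 2·signedArea(BDA) = 96]
   → B = (-12, 2)

B = (-12, 2)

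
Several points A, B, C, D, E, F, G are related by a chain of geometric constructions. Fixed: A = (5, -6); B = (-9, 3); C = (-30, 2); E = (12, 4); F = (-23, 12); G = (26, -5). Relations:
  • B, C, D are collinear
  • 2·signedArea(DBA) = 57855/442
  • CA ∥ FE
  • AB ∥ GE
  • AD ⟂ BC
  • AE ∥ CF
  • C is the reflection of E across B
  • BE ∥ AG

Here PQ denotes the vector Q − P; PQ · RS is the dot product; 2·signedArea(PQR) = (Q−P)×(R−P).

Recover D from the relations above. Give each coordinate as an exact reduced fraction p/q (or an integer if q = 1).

1. D_x = 2007/442  [B, C, D are collinear ∩ AD ⟂ BC]
2. D_y = 1611/442  [B, C, D are collinear ∩ AD ⟂ BC]
   → D = (2007/442, 1611/442)

D = (2007/442, 1611/442)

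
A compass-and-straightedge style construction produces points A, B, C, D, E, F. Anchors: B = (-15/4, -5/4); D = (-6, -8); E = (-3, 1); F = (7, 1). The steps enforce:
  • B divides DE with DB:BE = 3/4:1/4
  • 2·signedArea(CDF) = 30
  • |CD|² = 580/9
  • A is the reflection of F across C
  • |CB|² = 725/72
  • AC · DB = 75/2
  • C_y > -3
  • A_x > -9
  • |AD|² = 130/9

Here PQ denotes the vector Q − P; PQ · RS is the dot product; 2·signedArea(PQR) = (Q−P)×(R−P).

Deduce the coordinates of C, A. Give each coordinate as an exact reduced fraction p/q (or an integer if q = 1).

A = (-25/3, -5)
C = (-2/3, -2)

1. C_x = -2/3  [line -9·x + 13·y + 20 = 0 ∩ |CB|² = 725/72]
2. C_y = -2  [line -9·x + 13·y + 20 = 0 ∩ |CB|² = 725/72]
   → C = (-2/3, -2)
3. A_x = -25/3  [A is the reflection of F across C]
4. A_y = -5  [A is the reflection of F across C]
   → A = (-25/3, -5)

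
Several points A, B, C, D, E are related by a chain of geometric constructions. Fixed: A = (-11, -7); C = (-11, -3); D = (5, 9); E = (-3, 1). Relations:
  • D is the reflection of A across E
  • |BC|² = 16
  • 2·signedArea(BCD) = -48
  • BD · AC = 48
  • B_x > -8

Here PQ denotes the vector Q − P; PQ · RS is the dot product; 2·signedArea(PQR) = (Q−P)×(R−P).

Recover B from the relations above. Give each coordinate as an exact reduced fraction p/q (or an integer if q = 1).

1. B_x = -7  [BD · AC = 48 ∩ 2·signedArea(BCD) = -48]
2. B_y = -3  [BD · AC = 48 ∩ 2·signedArea(BCD) = -48]
   → B = (-7, -3)

B = (-7, -3)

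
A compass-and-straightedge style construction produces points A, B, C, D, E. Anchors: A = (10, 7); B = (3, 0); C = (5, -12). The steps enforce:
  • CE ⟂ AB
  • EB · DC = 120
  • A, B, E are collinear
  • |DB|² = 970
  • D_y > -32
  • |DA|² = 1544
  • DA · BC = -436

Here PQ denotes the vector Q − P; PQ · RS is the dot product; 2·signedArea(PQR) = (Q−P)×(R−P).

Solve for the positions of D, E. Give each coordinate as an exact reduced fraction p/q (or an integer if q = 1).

D = (0, -31)
E = (-2, -5)

1. E_x = -2  [A, B, E are collinear ∩ CE ⟂ AB]
2. E_y = -5  [A, B, E are collinear ∩ CE ⟂ AB]
   → E = (-2, -5)
3. D_x = 0  [DA · BC = -436 ∩ EB · DC = 120]
4. D_y = -31  [DA · BC = -436 ∩ EB · DC = 120]
   → D = (0, -31)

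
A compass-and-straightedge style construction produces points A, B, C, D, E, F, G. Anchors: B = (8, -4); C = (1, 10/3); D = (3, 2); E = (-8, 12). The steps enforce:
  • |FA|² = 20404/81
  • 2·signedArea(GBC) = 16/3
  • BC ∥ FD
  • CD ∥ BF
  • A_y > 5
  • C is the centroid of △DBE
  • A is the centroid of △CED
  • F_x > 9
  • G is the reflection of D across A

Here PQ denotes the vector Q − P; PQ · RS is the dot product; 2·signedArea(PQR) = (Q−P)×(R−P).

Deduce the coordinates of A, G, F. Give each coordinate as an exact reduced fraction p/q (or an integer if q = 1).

1. A_x = -4/3  [A is the centroid of △CED]
2. A_y = 52/9  [A is the centroid of △CED]
   → A = (-4/3, 52/9)
3. G_x = -17/3  [G is the reflection of D across A]
4. G_y = 86/9  [G is the reflection of D across A]
   → G = (-17/3, 86/9)
5. F_x = 10  [BC ∥ FD ∩ CD ∥ BF]
6. F_y = -16/3  [BC ∥ FD ∩ CD ∥ BF]
   → F = (10, -16/3)

A = (-4/3, 52/9)
F = (10, -16/3)
G = (-17/3, 86/9)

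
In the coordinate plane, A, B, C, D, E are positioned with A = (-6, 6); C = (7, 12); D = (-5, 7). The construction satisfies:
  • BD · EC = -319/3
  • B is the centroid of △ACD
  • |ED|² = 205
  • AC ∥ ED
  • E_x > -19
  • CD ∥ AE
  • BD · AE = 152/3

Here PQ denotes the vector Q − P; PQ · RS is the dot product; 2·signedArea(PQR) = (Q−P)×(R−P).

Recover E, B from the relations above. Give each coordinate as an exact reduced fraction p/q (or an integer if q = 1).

B = (-4/3, 25/3)
E = (-18, 1)

1. E_x = -18  [AC ∥ ED ∩ CD ∥ AE]
2. E_y = 1  [AC ∥ ED ∩ CD ∥ AE]
   → E = (-18, 1)
3. B_x = -4/3  [B is the centroid of △ACD]
4. B_y = 25/3  [B is the centroid of △ACD]
   → B = (-4/3, 25/3)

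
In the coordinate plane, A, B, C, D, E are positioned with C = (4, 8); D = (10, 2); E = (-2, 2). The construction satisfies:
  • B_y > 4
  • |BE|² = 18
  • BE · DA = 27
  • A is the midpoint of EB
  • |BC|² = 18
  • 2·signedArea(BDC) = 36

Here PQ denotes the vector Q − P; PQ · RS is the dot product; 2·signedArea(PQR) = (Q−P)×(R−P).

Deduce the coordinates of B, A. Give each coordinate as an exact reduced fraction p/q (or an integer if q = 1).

1. B_x = 1  [line -6·x + -6·y + 36 = 0 ∩ |BE|² = 18]
2. B_y = 5  [line -6·x + -6·y + 36 = 0 ∩ |BE|² = 18]
   → B = (1, 5)
3. A_x = -1/2  [BE · DA = 27 ∩ A is the midpoint of EB]
4. A_y = 7/2  [BE · DA = 27 ∩ A is the midpoint of EB]
   → A = (-1/2, 7/2)

A = (-1/2, 7/2)
B = (1, 5)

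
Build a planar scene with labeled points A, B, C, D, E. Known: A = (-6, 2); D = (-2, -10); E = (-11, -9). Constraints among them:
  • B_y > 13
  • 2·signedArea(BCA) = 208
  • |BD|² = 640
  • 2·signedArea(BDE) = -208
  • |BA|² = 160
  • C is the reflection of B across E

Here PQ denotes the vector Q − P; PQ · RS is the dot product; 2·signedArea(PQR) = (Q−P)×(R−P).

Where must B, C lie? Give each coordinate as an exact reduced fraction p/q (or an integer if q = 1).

B = (-10, 14)
C = (-12, -32)

1. B_x = -10  [line -1·x + -9·y + 116 = 0 ∩ |BD|² = 640]
2. B_y = 14  [line -1·x + -9·y + 116 = 0 ∩ |BD|² = 640]
   → B = (-10, 14)
3. C_x = -12  [2·signedArea(BCA) = 208 ∩ C is the reflection of B across E]
4. C_y = -32  [2·signedArea(BCA) = 208 ∩ C is the reflection of B across E]
   → C = (-12, -32)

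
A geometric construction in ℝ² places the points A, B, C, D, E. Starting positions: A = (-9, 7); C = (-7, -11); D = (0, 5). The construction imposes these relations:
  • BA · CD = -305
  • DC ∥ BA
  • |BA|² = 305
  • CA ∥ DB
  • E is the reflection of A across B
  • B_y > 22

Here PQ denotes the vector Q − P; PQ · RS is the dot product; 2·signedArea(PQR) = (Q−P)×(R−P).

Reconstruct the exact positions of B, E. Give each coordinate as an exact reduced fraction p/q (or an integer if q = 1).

1. B_x = -2  [DC ∥ BA ∩ CA ∥ DB]
2. B_y = 23  [DC ∥ BA ∩ CA ∥ DB]
   → B = (-2, 23)
3. E_x = 5  [E is the reflection of A across B]
4. E_y = 39  [E is the reflection of A across B]
   → E = (5, 39)

B = (-2, 23)
E = (5, 39)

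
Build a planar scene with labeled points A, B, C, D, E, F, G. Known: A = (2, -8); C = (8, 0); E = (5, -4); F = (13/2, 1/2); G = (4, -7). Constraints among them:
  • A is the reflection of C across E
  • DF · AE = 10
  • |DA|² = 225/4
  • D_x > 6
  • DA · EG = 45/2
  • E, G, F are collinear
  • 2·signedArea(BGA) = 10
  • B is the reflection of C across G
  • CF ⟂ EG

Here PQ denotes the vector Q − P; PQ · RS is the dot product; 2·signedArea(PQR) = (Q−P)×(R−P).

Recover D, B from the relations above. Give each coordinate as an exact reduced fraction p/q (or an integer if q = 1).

1. D_x = 13/2  [DA · EG = 45/2 ∩ DF · AE = 10]
2. D_y = -2  [DA · EG = 45/2 ∩ DF · AE = 10]
   → D = (13/2, -2)
3. B_x = 0  [B is the reflection of C across G]
4. B_y = -14  [B is the reflection of C across G]
   → B = (0, -14)

B = (0, -14)
D = (13/2, -2)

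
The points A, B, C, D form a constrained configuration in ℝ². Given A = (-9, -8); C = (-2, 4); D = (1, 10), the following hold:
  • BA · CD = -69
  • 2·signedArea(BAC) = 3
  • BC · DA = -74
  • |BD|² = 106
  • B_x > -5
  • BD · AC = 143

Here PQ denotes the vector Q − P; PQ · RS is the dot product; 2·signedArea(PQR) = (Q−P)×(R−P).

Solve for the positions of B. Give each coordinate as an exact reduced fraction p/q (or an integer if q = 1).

1. B_x = -4  [BA · CD = -69 ∩ 2·signedArea(BAC) = 3]
2. B_y = 1  [BA · CD = -69 ∩ 2·signedArea(BAC) = 3]
   → B = (-4, 1)

B = (-4, 1)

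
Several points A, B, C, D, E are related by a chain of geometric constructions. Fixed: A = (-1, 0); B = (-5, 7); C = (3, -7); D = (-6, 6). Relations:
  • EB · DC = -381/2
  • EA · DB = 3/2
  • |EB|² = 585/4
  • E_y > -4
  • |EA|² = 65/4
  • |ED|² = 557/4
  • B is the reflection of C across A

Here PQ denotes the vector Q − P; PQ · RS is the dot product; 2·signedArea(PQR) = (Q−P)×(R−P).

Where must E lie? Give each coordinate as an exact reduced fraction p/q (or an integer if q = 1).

1. E_x = 1  [EA · DB = 3/2 ∩ EB · DC = -381/2]
2. E_y = -7/2  [EA · DB = 3/2 ∩ EB · DC = -381/2]
   → E = (1, -7/2)

E = (1, -7/2)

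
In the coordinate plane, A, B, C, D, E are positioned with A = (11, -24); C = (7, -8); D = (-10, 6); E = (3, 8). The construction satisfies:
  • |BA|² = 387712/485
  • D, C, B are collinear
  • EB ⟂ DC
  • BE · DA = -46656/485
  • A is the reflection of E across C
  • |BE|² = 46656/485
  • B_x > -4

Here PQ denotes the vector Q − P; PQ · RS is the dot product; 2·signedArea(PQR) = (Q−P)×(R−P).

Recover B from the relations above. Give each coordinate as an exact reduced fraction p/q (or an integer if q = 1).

1. B_x = -1569/485  [D, C, B are collinear ∩ EB ⟂ DC]
2. B_y = 208/485  [D, C, B are collinear ∩ EB ⟂ DC]
   → B = (-1569/485, 208/485)

B = (-1569/485, 208/485)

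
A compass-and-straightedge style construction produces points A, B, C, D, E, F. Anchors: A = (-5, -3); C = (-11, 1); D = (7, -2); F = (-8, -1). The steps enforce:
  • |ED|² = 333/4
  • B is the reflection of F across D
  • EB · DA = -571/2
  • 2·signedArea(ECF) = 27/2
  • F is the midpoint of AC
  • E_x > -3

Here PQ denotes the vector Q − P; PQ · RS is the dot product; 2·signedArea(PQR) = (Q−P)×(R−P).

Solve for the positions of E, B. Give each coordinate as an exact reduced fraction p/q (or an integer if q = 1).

1. B_x = 22  [B is the reflection of F across D]
2. B_y = -3  [B is the reflection of F across D]
   → B = (22, -3)
3. E_x = -2  [2·signedArea(ECF) = 27/2 ∩ EB · DA = -571/2]
4. E_y = -1/2  [2·signedArea(ECF) = 27/2 ∩ EB · DA = -571/2]
   → E = (-2, -1/2)

B = (22, -3)
E = (-2, -1/2)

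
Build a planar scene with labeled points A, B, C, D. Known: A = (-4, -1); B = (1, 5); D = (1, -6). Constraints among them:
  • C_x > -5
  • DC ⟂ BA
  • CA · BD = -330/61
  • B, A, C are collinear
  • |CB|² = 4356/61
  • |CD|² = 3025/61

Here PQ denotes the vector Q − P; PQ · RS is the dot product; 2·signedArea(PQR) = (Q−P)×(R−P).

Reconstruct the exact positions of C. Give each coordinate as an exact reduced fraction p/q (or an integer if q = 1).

1. C_x = -269/61  [B, A, C are collinear ∩ DC ⟂ BA]
2. C_y = -91/61  [B, A, C are collinear ∩ DC ⟂ BA]
   → C = (-269/61, -91/61)

C = (-269/61, -91/61)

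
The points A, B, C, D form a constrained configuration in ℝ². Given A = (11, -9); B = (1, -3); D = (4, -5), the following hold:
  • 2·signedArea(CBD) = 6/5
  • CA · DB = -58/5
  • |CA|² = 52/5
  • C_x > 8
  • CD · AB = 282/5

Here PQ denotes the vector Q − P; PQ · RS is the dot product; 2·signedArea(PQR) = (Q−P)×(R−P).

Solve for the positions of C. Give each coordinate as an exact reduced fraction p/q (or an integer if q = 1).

1. C_x = 41/5  [2·signedArea(CBD) = 6/5 ∩ CD · AB = 282/5]
2. C_y = -37/5  [2·signedArea(CBD) = 6/5 ∩ CD · AB = 282/5]
   → C = (41/5, -37/5)

C = (41/5, -37/5)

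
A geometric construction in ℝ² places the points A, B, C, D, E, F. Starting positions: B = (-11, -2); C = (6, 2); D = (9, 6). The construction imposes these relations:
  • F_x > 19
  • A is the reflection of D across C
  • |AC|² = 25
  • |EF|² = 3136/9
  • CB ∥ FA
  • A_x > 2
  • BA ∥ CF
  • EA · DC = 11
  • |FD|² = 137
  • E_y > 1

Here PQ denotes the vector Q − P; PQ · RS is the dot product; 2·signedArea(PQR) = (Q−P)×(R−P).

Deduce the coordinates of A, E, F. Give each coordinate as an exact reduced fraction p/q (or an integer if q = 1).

A = (3, -2)
E = (4/3, 2)
F = (20, 2)

1. A_x = 3  [A is the reflection of D across C]
2. A_y = -2  [A is the reflection of D across C]
   → A = (3, -2)
3. F_x = 20  [CB ∥ FA ∩ BA ∥ CF]
4. F_y = 2  [CB ∥ FA ∩ BA ∥ CF]
   → F = (20, 2)
5. E_x = 4/3  [line 3·x + 4·y + -12 = 0 ∩ |EF|² = 3136/9]
6. E_y = 2  [line 3·x + 4·y + -12 = 0 ∩ |EF|² = 3136/9]
   → E = (4/3, 2)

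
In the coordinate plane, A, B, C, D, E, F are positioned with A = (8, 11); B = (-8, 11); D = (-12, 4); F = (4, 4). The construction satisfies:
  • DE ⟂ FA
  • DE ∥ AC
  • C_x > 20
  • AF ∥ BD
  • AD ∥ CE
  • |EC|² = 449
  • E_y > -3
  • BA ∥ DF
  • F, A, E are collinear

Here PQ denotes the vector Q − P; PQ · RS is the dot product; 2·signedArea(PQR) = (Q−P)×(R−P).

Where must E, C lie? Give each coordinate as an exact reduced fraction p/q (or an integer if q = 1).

1. E_x = 4/65  [F, A, E are collinear ∩ DE ⟂ FA]
2. E_y = -188/65  [F, A, E are collinear ∩ DE ⟂ FA]
   → E = (4/65, -188/65)
3. C_x = 1304/65  [AD ∥ CE ∩ DE ∥ AC]
4. C_y = 267/65  [AD ∥ CE ∩ DE ∥ AC]
   → C = (1304/65, 267/65)

C = (1304/65, 267/65)
E = (4/65, -188/65)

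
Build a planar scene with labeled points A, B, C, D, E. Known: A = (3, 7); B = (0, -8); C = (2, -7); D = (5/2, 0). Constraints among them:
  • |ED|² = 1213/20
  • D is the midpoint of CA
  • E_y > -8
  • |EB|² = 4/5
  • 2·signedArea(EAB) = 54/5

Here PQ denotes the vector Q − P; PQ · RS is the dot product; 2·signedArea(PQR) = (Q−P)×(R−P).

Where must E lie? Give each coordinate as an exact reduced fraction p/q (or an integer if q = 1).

1. E_x = 4/5  [line 15·x + -3·y + -174/5 = 0 ∩ |EB|² = 4/5]
2. E_y = -38/5  [line 15·x + -3·y + -174/5 = 0 ∩ |EB|² = 4/5]
   → E = (4/5, -38/5)

E = (4/5, -38/5)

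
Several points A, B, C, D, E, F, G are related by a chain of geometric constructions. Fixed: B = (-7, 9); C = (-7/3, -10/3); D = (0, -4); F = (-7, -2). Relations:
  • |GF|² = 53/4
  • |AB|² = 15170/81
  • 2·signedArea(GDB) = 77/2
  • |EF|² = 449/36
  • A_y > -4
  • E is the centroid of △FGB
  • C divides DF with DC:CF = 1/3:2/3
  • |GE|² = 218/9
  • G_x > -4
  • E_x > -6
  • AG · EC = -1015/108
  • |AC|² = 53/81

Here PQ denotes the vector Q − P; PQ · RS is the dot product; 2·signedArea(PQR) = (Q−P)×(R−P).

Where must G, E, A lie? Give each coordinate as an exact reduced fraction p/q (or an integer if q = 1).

1. G_x = -7/2  [line -13·x + -7·y + -133/2 = 0 ∩ |GF|² = 53/4]
2. G_y = -3  [line -13·x + -7·y + -133/2 = 0 ∩ |GF|² = 53/4]
   → G = (-7/2, -3)
3. E_x = -35/6  [E is the centroid of △FGB]
4. E_y = 4/3  [E is the centroid of △FGB]
   → E = (-35/6, 4/3)
5. A_x = -14/9  [line -7/2·x + 14/3·y + 301/27 = 0 ∩ |AC|² = 53/81]
6. A_y = -32/9  [line -7/2·x + 14/3·y + 301/27 = 0 ∩ |AC|² = 53/81]
   → A = (-14/9, -32/9)

A = (-14/9, -32/9)
E = (-35/6, 4/3)
G = (-7/2, -3)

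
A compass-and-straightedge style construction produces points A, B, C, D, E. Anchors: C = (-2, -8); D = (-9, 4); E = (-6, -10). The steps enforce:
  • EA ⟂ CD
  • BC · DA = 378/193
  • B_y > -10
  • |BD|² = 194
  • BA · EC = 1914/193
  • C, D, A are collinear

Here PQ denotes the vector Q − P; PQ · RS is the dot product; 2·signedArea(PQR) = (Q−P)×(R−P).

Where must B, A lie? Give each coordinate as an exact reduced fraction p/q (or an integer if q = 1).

1. A_x = -414/193  [C, D, A are collinear ∩ EA ⟂ CD]
2. A_y = -1496/193  [C, D, A are collinear ∩ EA ⟂ CD]
   → A = (-414/193, -1496/193)
3. B_x = -4  [BC · DA = 378/193 ∩ BA · EC = 1914/193]
4. B_y = -9  [BC · DA = 378/193 ∩ BA · EC = 1914/193]
   → B = (-4, -9)

A = (-414/193, -1496/193)
B = (-4, -9)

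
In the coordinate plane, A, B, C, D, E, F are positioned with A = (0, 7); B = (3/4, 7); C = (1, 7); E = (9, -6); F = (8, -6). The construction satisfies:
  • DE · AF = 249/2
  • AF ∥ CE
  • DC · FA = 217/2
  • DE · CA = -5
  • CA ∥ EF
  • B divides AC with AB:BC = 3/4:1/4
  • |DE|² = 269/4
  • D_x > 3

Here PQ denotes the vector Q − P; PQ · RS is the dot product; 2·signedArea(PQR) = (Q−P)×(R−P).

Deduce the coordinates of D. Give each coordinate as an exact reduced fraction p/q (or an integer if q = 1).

1. D_x = 4  [DC · FA = 217/2 ∩ DE · CA = -5]
2. D_y = 1/2  [DC · FA = 217/2 ∩ DE · CA = -5]
   → D = (4, 1/2)

D = (4, 1/2)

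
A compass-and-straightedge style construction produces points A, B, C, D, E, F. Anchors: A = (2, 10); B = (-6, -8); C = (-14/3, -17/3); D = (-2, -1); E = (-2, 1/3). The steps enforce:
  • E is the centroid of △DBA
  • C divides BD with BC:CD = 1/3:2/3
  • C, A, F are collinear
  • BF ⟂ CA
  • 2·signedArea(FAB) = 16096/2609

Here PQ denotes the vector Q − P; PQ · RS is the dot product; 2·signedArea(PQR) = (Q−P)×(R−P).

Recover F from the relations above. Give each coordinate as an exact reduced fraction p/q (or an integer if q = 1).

F = (-14902/2609, -21192/2609)

1. F_x = -14902/2609  [C, A, F are collinear ∩ BF ⟂ CA]
2. F_y = -21192/2609  [C, A, F are collinear ∩ BF ⟂ CA]
   → F = (-14902/2609, -21192/2609)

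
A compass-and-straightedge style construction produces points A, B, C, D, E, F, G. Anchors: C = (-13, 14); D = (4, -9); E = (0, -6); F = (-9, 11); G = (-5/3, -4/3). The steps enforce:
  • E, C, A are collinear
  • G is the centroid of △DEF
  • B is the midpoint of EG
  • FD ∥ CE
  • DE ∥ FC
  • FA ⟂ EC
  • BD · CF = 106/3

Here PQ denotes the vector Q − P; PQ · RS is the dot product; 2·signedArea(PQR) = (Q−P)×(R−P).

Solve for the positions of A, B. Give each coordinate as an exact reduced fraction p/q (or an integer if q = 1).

1. A_x = -5941/569  [E, C, A are collinear ∩ FA ⟂ EC]
2. A_y = 5726/569  [E, C, A are collinear ∩ FA ⟂ EC]
   → A = (-5941/569, 5726/569)
3. B_x = -5/6  [B is the midpoint of EG]
4. B_y = -11/3  [B is the midpoint of EG]
   → B = (-5/6, -11/3)

A = (-5941/569, 5726/569)
B = (-5/6, -11/3)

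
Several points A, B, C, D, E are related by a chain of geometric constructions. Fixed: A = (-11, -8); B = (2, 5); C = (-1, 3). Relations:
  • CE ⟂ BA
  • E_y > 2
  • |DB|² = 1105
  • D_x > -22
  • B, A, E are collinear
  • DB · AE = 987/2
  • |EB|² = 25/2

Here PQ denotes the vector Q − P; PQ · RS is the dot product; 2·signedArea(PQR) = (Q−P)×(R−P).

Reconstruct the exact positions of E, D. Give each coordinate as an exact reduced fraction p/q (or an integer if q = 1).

1. E_x = -1/2  [B, A, E are collinear ∩ CE ⟂ BA]
2. E_y = 5/2  [B, A, E are collinear ∩ CE ⟂ BA]
   → E = (-1/2, 5/2)
3. D_x = -21  [line -21/2·x + -21/2·y + -420 = 0 ∩ |DB|² = 1105]
4. D_y = -19  [line -21/2·x + -21/2·y + -420 = 0 ∩ |DB|² = 1105]
   → D = (-21, -19)

D = (-21, -19)
E = (-1/2, 5/2)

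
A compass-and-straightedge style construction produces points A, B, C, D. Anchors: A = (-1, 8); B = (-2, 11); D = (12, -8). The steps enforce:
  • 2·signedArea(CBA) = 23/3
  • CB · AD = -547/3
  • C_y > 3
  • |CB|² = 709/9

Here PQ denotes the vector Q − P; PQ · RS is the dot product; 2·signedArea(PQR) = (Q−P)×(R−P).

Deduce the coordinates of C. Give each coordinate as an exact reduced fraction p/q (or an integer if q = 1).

1. C_x = 3  [2·signedArea(CBA) = 23/3 ∩ CB · AD = -547/3]
2. C_y = 11/3  [2·signedArea(CBA) = 23/3 ∩ CB · AD = -547/3]
   → C = (3, 11/3)

C = (3, 11/3)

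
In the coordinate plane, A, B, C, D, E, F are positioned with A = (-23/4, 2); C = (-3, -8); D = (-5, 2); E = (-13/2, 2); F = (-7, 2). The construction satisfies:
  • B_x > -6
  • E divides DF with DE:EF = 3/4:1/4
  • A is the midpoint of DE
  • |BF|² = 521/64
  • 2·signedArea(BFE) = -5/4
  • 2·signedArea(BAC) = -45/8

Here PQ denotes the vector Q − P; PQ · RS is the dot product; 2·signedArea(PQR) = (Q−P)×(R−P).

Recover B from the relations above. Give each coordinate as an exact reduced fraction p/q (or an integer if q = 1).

1. B_x = -45/8  [2·signedArea(BAC) = -45/8 ∩ 2·signedArea(BFE) = -5/4]
2. B_y = -1/2  [2·signedArea(BAC) = -45/8 ∩ 2·signedArea(BFE) = -5/4]
   → B = (-45/8, -1/2)

B = (-45/8, -1/2)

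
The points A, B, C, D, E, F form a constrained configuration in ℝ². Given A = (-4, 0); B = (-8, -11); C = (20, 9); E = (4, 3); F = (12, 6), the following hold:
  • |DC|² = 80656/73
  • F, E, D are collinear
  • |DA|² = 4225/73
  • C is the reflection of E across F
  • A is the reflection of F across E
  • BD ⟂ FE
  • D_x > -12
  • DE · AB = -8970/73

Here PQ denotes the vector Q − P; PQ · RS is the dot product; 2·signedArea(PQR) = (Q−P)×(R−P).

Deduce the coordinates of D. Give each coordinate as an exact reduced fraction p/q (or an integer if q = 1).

1. D_x = -812/73  [F, E, D are collinear ∩ BD ⟂ FE]
2. D_y = -195/73  [F, E, D are collinear ∩ BD ⟂ FE]
   → D = (-812/73, -195/73)

D = (-812/73, -195/73)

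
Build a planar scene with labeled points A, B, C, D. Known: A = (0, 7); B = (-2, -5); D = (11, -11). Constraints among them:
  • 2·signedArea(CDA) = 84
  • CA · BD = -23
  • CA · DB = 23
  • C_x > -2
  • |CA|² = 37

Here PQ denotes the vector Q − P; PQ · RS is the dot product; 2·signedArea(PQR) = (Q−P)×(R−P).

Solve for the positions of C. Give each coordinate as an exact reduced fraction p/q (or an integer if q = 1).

C = (-1, 1)

1. C_x = -1  [2·signedArea(CDA) = 84 ∩ CA · DB = 23]
2. C_y = 1  [2·signedArea(CDA) = 84 ∩ CA · DB = 23]
   → C = (-1, 1)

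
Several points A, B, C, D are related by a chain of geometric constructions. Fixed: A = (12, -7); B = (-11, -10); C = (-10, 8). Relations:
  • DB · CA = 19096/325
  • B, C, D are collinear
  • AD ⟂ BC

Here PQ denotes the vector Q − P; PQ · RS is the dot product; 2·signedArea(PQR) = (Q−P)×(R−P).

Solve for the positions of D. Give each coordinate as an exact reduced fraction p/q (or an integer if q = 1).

D = (-3498/325, -1864/325)

1. D_x = -3498/325  [B, C, D are collinear ∩ AD ⟂ BC]
2. D_y = -1864/325  [B, C, D are collinear ∩ AD ⟂ BC]
   → D = (-3498/325, -1864/325)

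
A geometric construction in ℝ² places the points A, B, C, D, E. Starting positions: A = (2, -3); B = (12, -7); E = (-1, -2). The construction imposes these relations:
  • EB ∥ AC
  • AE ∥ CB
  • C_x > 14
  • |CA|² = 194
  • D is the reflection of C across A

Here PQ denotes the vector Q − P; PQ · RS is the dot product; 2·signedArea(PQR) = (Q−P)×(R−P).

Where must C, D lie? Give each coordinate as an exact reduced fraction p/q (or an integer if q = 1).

1. C_x = 15  [AE ∥ CB ∩ EB ∥ AC]
2. C_y = -8  [AE ∥ CB ∩ EB ∥ AC]
   → C = (15, -8)
3. D_x = -11  [D is the reflection of C across A]
4. D_y = 2  [D is the reflection of C across A]
   → D = (-11, 2)

C = (15, -8)
D = (-11, 2)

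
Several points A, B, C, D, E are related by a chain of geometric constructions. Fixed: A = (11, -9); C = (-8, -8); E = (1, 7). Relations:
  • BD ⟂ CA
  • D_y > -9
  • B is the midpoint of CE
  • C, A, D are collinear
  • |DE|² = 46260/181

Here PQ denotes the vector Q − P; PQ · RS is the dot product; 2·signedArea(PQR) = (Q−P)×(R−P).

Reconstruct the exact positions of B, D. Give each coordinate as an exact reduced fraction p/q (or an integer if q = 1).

B = (-7/2, -1/2)
D = (-707/181, -1487/181)

1. B_x = -7/2  [B is the midpoint of CE]
2. B_y = -1/2  [B is the midpoint of CE]
   → B = (-7/2, -1/2)
3. D_x = -707/181  [C, A, D are collinear ∩ BD ⟂ CA]
4. D_y = -1487/181  [C, A, D are collinear ∩ BD ⟂ CA]
   → D = (-707/181, -1487/181)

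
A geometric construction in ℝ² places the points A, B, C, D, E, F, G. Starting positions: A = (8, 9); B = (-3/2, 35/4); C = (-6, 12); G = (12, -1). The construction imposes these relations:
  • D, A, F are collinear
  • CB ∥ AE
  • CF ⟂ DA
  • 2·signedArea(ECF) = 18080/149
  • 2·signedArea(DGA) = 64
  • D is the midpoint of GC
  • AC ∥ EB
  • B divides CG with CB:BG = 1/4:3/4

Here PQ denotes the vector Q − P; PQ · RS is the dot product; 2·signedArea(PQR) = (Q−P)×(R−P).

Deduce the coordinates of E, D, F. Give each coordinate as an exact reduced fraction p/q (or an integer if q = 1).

D = (3, 11/2)
E = (25/2, 23/4)
F = (2/149, 508/149)

1. E_x = 25/2  [AC ∥ EB ∩ CB ∥ AE]
2. E_y = 23/4  [AC ∥ EB ∩ CB ∥ AE]
   → E = (25/2, 23/4)
3. D_x = 3  [D is the midpoint of GC]
4. D_y = 11/2  [D is the midpoint of GC]
   → D = (3, 11/2)
5. F_x = 2/149  [D, A, F are collinear ∩ CF ⟂ DA]
6. F_y = 508/149  [D, A, F are collinear ∩ CF ⟂ DA]
   → F = (2/149, 508/149)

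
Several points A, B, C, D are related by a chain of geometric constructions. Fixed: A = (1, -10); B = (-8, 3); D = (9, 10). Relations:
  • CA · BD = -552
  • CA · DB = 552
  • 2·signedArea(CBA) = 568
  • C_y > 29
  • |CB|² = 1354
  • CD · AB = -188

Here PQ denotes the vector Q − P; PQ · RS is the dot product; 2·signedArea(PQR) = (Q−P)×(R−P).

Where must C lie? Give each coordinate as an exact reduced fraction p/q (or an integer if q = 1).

1. C_x = 17  [CA · DB = 552 ∩ CD · AB = -188]
2. C_y = 30  [CA · DB = 552 ∩ CD · AB = -188]
   → C = (17, 30)

C = (17, 30)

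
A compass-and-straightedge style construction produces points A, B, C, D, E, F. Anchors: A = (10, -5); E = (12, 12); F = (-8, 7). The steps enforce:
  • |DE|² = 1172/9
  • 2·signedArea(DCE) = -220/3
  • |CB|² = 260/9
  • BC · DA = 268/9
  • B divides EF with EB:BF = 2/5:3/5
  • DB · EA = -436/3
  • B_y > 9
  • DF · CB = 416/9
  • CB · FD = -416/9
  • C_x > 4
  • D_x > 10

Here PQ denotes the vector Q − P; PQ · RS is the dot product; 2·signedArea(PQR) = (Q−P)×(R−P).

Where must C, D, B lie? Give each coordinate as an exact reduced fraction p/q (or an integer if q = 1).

1. B_x = 4  [B divides EF with EB:BF = 2/5:3/5]
2. B_y = 10  [B divides EF with EB:BF = 2/5:3/5]
   → B = (4, 10)
3. D_x = 32/3  [line 2·x + 17·y + -98/3 = 0 ∩ |DE|² = 1172/9]
4. D_y = 2/3  [line 2·x + 17·y + -98/3 = 0 ∩ |DE|² = 1172/9]
   → D = (32/3, 2/3)
5. C_x = 14/3  [CB · FD = -416/9 ∩ 2·signedArea(DCE) = -220/3]
6. C_y = 14/3  [CB · FD = -416/9 ∩ 2·signedArea(DCE) = -220/3]
   → C = (14/3, 14/3)

B = (4, 10)
C = (14/3, 14/3)
D = (32/3, 2/3)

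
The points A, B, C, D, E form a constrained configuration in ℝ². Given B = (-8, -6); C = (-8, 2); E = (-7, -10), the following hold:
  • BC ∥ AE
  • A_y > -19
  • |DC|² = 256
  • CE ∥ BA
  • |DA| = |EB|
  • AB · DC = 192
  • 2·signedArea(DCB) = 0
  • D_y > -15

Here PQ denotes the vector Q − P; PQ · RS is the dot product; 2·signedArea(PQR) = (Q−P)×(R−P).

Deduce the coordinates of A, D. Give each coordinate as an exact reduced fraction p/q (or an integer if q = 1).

A = (-7, -18)
D = (-8, -14)

1. A_x = -7  [BC ∥ AE ∩ CE ∥ BA]
2. A_y = -18  [BC ∥ AE ∩ CE ∥ BA]
   → A = (-7, -18)
3. D_x = -8  [2·signedArea(DCB) = 0 ∩ AB · DC = 192]
4. D_y = -14  [2·signedArea(DCB) = 0 ∩ AB · DC = 192]
   → D = (-8, -14)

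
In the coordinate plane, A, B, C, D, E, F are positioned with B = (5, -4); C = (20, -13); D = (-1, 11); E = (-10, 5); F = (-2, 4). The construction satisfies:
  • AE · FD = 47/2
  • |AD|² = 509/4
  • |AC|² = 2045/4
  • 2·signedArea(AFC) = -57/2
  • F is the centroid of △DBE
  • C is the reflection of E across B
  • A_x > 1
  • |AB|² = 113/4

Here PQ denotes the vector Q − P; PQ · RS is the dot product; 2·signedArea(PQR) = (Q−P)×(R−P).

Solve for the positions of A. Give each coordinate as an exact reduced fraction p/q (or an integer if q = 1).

1. A_x = 3/2  [AE · FD = 47/2 ∩ 2·signedArea(AFC) = -57/2]
2. A_y = 0  [AE · FD = 47/2 ∩ 2·signedArea(AFC) = -57/2]
   → A = (3/2, 0)

A = (3/2, 0)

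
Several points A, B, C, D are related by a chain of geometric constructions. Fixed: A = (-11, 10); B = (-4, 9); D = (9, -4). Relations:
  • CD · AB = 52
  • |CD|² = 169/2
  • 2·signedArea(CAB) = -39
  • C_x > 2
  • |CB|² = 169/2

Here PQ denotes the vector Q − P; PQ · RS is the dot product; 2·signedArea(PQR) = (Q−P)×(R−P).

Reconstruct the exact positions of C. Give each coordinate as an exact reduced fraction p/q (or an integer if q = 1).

C = (5/2, 5/2)

1. C_x = 5/2  [CD · AB = 52 ∩ 2·signedArea(CAB) = -39]
2. C_y = 5/2  [CD · AB = 52 ∩ 2·signedArea(CAB) = -39]
   → C = (5/2, 5/2)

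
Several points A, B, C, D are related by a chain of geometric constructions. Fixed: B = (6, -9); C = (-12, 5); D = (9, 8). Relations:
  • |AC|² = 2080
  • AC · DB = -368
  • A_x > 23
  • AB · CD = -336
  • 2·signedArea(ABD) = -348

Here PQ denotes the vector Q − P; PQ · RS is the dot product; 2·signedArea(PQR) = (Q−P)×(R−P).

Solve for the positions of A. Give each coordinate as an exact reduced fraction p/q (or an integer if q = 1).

1. A_x = 24  [2·signedArea(ABD) = -348 ∩ AC · DB = -368]
2. A_y = -23  [2·signedArea(ABD) = -348 ∩ AC · DB = -368]
   → A = (24, -23)

A = (24, -23)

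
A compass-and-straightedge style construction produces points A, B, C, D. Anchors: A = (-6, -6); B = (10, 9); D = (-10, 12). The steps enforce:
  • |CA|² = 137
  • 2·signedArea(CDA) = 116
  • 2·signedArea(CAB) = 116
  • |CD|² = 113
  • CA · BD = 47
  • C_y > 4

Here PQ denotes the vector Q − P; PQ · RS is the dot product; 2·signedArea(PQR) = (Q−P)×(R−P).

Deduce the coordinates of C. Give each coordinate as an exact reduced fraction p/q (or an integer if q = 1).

1. C_x = -2  [2·signedArea(CDA) = 116 ∩ CA · BD = 47]
2. C_y = 5  [2·signedArea(CDA) = 116 ∩ CA · BD = 47]
   → C = (-2, 5)

C = (-2, 5)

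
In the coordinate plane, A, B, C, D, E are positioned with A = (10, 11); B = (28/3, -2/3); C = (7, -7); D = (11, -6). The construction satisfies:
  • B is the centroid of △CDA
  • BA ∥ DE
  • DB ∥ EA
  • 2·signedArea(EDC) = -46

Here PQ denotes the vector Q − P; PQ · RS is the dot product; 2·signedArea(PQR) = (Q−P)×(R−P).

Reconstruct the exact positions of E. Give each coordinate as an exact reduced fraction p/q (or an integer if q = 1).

E = (35/3, 17/3)

1. E_x = 35/3  [DB ∥ EA ∩ BA ∥ DE]
2. E_y = 17/3  [DB ∥ EA ∩ BA ∥ DE]
   → E = (35/3, 17/3)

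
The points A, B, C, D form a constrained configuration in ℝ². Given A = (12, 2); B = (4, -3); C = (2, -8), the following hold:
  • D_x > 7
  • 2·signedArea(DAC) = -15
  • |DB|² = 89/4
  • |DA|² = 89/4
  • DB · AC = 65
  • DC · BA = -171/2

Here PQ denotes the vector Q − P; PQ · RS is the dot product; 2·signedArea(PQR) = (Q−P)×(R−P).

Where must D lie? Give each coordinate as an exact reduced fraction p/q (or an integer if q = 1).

1. D_x = 8  [DC · BA = -171/2 ∩ 2·signedArea(DAC) = -15]
2. D_y = -1/2  [DC · BA = -171/2 ∩ 2·signedArea(DAC) = -15]
   → D = (8, -1/2)

D = (8, -1/2)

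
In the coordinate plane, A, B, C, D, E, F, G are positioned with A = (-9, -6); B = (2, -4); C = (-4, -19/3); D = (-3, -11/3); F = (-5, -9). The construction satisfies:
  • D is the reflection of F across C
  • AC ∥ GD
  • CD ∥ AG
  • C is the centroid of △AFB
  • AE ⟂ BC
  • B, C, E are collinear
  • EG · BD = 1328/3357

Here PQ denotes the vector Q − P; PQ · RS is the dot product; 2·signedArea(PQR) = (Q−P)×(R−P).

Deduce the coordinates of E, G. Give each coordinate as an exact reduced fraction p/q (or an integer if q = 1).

E = (-3070/373, -2976/373)
G = (-8, -10/3)

1. E_x = -3070/373  [B, C, E are collinear ∩ AE ⟂ BC]
2. E_y = -2976/373  [B, C, E are collinear ∩ AE ⟂ BC]
   → E = (-3070/373, -2976/373)
3. G_x = -8  [AC ∥ GD ∩ CD ∥ AG]
4. G_y = -10/3  [AC ∥ GD ∩ CD ∥ AG]
   → G = (-8, -10/3)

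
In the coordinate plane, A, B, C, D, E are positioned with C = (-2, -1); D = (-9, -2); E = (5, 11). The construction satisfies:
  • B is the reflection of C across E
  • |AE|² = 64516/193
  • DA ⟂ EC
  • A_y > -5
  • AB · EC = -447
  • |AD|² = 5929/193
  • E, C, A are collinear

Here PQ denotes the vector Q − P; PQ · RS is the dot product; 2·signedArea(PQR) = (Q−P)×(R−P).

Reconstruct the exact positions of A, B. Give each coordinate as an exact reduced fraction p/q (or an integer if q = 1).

A = (-813/193, -925/193)
B = (12, 23)

1. A_x = -813/193  [E, C, A are collinear ∩ DA ⟂ EC]
2. A_y = -925/193  [E, C, A are collinear ∩ DA ⟂ EC]
   → A = (-813/193, -925/193)
3. B_x = 12  [B is the reflection of C across E]
4. B_y = 23  [B is the reflection of C across E]
   → B = (12, 23)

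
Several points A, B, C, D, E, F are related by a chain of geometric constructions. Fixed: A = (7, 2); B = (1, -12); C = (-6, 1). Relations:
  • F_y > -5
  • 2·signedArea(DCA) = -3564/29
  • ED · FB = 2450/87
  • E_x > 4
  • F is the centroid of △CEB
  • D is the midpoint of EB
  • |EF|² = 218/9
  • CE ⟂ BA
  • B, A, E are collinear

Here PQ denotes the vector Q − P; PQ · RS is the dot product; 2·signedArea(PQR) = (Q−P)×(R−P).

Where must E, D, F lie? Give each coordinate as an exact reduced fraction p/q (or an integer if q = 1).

D = (163/58, -451/58)
E = (134/29, -103/29)
F = (-11/87, -422/87)

1. E_x = 134/29  [B, A, E are collinear ∩ CE ⟂ BA]
2. E_y = -103/29  [B, A, E are collinear ∩ CE ⟂ BA]
   → E = (134/29, -103/29)
3. D_x = 163/58  [D is the midpoint of EB]
4. D_y = -451/58  [D is the midpoint of EB]
   → D = (163/58, -451/58)
5. F_x = -11/87  [F is the centroid of △CEB]
6. F_y = -422/87  [F is the centroid of △CEB]
   → F = (-11/87, -422/87)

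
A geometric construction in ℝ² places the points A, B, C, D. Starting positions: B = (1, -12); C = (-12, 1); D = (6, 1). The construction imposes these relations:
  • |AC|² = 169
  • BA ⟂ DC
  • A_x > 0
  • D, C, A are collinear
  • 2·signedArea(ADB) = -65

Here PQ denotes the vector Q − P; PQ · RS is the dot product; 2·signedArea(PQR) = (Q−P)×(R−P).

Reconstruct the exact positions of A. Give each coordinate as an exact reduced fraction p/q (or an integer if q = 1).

A = (1, 1)

1. A_x = 1  [D, C, A are collinear ∩ BA ⟂ DC]
2. A_y = 1  [D, C, A are collinear ∩ BA ⟂ DC]
   → A = (1, 1)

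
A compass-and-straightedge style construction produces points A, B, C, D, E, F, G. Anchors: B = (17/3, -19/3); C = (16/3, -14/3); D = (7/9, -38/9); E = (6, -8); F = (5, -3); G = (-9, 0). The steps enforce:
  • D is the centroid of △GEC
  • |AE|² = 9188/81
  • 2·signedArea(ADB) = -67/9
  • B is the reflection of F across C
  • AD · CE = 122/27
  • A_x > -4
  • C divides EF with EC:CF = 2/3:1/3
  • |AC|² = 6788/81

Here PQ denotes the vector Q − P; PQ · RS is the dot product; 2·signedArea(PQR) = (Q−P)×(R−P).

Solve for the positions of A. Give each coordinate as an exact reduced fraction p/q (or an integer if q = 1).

1. A_x = -34/9  [2·signedArea(ADB) = -67/9 ∩ AD · CE = 122/27]
2. A_y = -34/9  [2·signedArea(ADB) = -67/9 ∩ AD · CE = 122/27]
   → A = (-34/9, -34/9)

A = (-34/9, -34/9)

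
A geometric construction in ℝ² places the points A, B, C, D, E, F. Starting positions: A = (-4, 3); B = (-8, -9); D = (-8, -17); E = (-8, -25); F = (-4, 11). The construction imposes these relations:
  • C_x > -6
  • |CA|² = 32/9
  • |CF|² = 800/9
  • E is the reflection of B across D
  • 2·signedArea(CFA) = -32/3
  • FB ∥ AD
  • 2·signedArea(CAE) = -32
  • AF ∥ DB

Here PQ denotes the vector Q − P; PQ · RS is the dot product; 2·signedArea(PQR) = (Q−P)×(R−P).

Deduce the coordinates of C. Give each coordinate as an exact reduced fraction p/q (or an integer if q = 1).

1. C_x = -16/3  [2·signedArea(CFA) = -32/3 ∩ 2·signedArea(CAE) = -32]
2. C_y = 5/3  [2·signedArea(CFA) = -32/3 ∩ 2·signedArea(CAE) = -32]
   → C = (-16/3, 5/3)

C = (-16/3, 5/3)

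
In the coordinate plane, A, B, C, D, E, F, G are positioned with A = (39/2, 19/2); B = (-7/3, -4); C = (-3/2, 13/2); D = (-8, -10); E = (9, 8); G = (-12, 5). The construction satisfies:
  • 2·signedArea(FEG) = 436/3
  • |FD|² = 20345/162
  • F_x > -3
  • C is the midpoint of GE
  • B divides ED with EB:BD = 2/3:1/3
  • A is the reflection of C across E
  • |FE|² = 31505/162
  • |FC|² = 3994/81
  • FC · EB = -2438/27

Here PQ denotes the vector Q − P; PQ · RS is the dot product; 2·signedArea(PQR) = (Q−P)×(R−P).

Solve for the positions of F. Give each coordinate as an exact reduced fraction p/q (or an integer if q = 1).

1. F_x = -37/18  [2·signedArea(FEG) = 436/3 ∩ FC · EB = -2438/27]
2. F_y = -1/2  [2·signedArea(FEG) = 436/3 ∩ FC · EB = -2438/27]
   → F = (-37/18, -1/2)

F = (-37/18, -1/2)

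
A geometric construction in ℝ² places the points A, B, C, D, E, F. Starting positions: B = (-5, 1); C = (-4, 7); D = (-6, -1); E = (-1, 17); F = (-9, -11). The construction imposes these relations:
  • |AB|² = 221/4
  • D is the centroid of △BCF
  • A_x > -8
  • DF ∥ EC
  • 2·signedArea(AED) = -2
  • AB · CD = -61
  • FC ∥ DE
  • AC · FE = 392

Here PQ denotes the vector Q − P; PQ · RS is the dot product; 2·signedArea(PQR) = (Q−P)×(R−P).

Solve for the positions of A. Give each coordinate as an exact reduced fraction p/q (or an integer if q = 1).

A = (-15/2, -6)

1. A_x = -15/2  [AB · CD = -61 ∩ 2·signedArea(AED) = -2]
2. A_y = -6  [AB · CD = -61 ∩ 2·signedArea(AED) = -2]
   → A = (-15/2, -6)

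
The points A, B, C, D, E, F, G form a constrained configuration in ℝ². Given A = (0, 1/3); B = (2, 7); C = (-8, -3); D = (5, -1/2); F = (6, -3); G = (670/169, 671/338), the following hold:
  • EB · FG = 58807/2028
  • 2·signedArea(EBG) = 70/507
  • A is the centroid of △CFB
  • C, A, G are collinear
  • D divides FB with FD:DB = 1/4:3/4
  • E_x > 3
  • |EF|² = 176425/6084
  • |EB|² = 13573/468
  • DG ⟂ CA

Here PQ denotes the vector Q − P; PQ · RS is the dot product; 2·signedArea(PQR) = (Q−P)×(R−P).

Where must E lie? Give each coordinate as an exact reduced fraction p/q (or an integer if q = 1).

1. E_x = 674/169  [2·signedArea(EBG) = 70/507 ∩ EB · FG = 58807/2028]
2. E_y = 2023/1014  [2·signedArea(EBG) = 70/507 ∩ EB · FG = 58807/2028]
   → E = (674/169, 2023/1014)

E = (674/169, 2023/1014)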